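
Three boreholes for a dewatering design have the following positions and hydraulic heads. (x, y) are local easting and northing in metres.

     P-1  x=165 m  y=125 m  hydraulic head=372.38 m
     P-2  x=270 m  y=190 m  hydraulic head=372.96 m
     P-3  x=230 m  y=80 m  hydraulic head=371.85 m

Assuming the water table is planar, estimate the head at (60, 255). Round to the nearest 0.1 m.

373.8 m

Taking P-1 as reference: P-2−P-1 = (105, 65, +0.58); P-3−P-1 = (65, -45, -0.53).
Solve a·Δx + b·Δy = Δh: det = 105·(-45) − 65·65 = -8950.
∂h/∂x = [(+0.58)·(-45) − (-0.53)·65] / -8950 = -0.0009330
∂h/∂y = [105·(-0.53) − 65·(+0.58)] / -8950 = +0.01043
h(60, 255) = 372.38 + (-0.0009330)·(-105) + (+0.01043)·(130) = 372.38 +0.098 +1.356 = 373.834 m.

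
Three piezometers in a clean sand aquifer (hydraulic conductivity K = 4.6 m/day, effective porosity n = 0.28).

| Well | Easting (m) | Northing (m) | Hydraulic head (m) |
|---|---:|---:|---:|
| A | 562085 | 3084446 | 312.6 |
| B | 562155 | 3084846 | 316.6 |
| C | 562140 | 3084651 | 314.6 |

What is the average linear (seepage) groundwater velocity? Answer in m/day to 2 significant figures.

Differences from A: to B (Δx, Δy, Δh) = (70, 400, +4.0); to C = (55, 205, +2.0).
Determinant of the coordinate differences = 70·205 − 55·400 = -7650.
∂h/∂x = [(+4.0)·205 − (+2.0)·400] / -7650 = -0.002614
∂h/∂y = [70·(+2.0) − 55·(+4.0)] / -7650 = +0.01046
|∇h| = √(-0.002614² + 0.01046²) = 0.01078
Seepage velocity v = K·i/n = 4.6 × 0.01078 / 0.28 = 0.1771 m/day.

0.18 m/day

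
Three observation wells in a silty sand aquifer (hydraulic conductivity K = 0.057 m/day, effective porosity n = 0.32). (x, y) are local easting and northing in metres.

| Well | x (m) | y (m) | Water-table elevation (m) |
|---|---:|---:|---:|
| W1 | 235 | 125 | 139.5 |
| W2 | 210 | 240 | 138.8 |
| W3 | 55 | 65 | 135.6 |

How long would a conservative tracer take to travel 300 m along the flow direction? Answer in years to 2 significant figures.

Taking W1 as reference: W2−W1 = (-25, 115, -0.7); W3−W1 = (-180, -60, -3.9).
Determinant of the coordinate differences = (-25)·(-60) − (-180)·115 = 22200.
∂h/∂x = [(-0.7)·(-60) − (-3.9)·115] / 22200 = +0.02209
∂h/∂y = [(-25)·(-3.9) − (-180)·(-0.7)] / 22200 = -0.001284
|∇h| = √(0.02209² + -0.001284²) = 0.02213
Seepage velocity v = K·i/n = 0.057 × 0.02213 / 0.32 = 0.003942 m/day.
t = 300 / 0.003942 = 7.61e+04 days = 208 years.

210 years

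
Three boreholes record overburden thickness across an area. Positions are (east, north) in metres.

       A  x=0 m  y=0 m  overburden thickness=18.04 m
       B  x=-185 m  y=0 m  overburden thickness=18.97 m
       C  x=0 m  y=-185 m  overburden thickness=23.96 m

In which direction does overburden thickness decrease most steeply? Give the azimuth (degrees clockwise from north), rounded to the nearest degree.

∂d/∂x = (18.97 − 18.04) / (-185 − 0) = -0.005027
∂d/∂y = (23.96 − 18.04) / (-185 − 0) = -0.03200
Steepest decrease is along −∇f: components (+0.005027 E, +0.03200 N).
Azimuth = atan2(+0.005027, +0.03200) = 8.9° ≈ 009°.

009°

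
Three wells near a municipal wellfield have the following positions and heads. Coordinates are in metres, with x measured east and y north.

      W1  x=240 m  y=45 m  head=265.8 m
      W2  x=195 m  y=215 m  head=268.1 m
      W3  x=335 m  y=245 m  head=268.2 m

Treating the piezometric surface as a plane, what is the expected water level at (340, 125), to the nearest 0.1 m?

266.6 m

Three-point gradient (reference W1): Δ to W2 = (-45, 170, +2.3), Δ to W3 = (95, 200, +2.4).
∂h/∂x = -0.002068, ∂h/∂y = +0.01298 (det = -25150).
h(340, 125) = 265.8 + (-0.002068)·(100) + (+0.01298)·(80) = 265.8 -0.207 +1.039 = 266.632 m.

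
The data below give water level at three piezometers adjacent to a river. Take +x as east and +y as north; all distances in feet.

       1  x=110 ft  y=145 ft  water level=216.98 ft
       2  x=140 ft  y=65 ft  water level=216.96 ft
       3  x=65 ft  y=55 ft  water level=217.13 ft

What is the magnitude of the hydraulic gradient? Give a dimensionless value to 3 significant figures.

0.00226

With h = a·x + b·y + c and 1 as origin, the differences give:
  30·a + (-80)·b = -0.02
  (-45)·a + (-90)·b = +0.15
Eliminate b (×(-90) and ×(-80), subtract): -6300·a = 13.800 → a = ∂h/∂x = -0.002190
Back-substitute: b = ∂h/∂y = -0.0005714.
|∇h| = √(-0.002190² + -0.0005714²) = 0.002263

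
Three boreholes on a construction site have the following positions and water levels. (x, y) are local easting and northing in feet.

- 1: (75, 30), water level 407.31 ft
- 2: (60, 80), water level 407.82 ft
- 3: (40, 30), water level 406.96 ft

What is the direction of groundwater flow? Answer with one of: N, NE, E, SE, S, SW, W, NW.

SW

With h = a·x + b·y + c and 1 as origin, the differences give:
  (-15)·a + 50·b = +0.51
  (-35)·a + 0·b = -0.35
Eliminate b (×0 and ×50, subtract): 1750·a = 17.500 → a = ∂h/∂x = +0.01000
Back-substitute: b = ∂h/∂y = +0.01320.
Flow = −∇h = (-0.01000 east, -0.01320 north), which points southwest.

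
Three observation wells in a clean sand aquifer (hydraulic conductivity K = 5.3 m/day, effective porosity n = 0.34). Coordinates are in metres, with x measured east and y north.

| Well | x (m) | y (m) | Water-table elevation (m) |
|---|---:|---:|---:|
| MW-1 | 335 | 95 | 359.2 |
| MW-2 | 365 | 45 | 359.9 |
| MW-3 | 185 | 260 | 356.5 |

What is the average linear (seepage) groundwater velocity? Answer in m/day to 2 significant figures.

Taking MW-1 as reference: MW-2−MW-1 = (30, -50, +0.7); MW-3−MW-1 = (-150, 165, -2.7).
Solve a·Δx + b·Δy = Δh: det = 30·165 − (-150)·(-50) = -2550.
∂h/∂x = [(+0.7)·165 − (-2.7)·(-50)] / -2550 = +0.007647
∂h/∂y = [30·(-2.7) − (-150)·(+0.7)] / -2550 = -0.009412
|∇h| = √(0.007647² + -0.009412²) = 0.01213
Seepage velocity v = K·i/n = 5.3 × 0.01213 / 0.34 = 0.1891 m/day.

0.19 m/day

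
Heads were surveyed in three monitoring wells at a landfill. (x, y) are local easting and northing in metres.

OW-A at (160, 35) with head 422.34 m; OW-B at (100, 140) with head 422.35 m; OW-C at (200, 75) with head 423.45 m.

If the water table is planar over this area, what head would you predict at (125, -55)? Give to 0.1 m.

420.8 m

Differences from OW-A: to OW-B (Δx, Δy, Δh) = (-60, 105, +0.01); to OW-C = (40, 40, +1.11).
Determinant of the coordinate differences = (-60)·40 − 40·105 = -6600.
∂h/∂x = [(+0.01)·40 − (+1.11)·105] / -6600 = +0.01760
∂h/∂y = [(-60)·(+1.11) − 40·(+0.01)] / -6600 = +0.01015
h(125, -55) = 422.34 + (+0.01760)·(-35) + (+0.01015)·(-90) = 422.34 -0.616 -0.914 = 420.810 m.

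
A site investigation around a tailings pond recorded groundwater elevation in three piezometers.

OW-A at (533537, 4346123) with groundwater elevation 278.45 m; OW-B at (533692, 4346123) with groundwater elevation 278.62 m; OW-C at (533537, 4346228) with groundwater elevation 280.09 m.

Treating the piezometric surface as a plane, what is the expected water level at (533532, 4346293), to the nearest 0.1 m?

∂h/∂x = (278.62 − 278.45) / (533692 − 533537) = +0.001097
∂h/∂y = (280.09 − 278.45) / (4346228 − 4346123) = +0.01562
h(533532, 4346293) = 278.45 + (+0.001097)·(-5) + (+0.01562)·(170) = 278.45 -0.005 +2.655 = 281.100 m.

281.1 m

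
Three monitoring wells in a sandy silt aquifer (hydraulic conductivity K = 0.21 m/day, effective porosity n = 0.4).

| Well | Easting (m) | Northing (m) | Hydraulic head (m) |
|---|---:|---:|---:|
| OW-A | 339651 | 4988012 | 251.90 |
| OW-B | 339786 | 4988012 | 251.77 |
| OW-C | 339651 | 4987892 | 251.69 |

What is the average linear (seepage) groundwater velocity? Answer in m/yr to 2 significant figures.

0.38 m/yr

∂h/∂x = (251.77 − 251.90) / (339786 − 339651) = -0.0009630
∂h/∂y = (251.69 − 251.90) / (4987892 − 4988012) = +0.001750
|∇h| = √(-0.0009630² + 0.001750²) = 0.001997
Seepage velocity v = K·i/n = 0.21 × 0.001997 / 0.4 = 0.001048 m/day = 0.3828 m/yr.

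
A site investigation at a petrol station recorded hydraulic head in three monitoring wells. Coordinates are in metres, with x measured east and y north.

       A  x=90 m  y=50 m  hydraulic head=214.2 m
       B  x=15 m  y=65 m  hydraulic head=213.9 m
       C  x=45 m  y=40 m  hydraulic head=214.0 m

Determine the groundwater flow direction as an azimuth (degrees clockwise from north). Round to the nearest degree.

With h = a·x + b·y + c and A as origin, the differences give:
  (-75)·a + 15·b = -0.3
  (-45)·a + (-10)·b = -0.2
Eliminate b (×(-10) and ×15, subtract): 1425·a = 6.00 → a = ∂h/∂x = +0.004211
Back-substitute: b = ∂h/∂y = +0.001053.
Flow direction (−∇h) has components (-0.004211 E, -0.001053 N).
Azimuth = atan2(E, N) = atan2(-0.004211, -0.001053) = 256.0° ≈ 256°.

256°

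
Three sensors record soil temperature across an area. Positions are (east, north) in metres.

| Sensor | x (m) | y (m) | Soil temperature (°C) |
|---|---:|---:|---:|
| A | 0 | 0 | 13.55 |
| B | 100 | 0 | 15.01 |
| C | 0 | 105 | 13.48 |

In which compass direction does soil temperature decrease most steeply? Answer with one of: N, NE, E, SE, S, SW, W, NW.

W

∂T/∂x = (15.01 − 13.55) / (100 − 0) = +0.01460
∂T/∂y = (13.48 − 13.55) / (105 − 0) = -0.0006667
Steepest decrease is along −∇f = (-0.01460 E, +0.0006667 N) → west.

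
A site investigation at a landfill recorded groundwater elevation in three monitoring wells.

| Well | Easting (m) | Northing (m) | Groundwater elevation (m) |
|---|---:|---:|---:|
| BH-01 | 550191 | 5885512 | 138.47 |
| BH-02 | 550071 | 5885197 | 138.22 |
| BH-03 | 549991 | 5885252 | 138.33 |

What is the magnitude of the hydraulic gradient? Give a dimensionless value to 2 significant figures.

With h = a·x + b·y + c and BH-01 as origin, the differences give:
  (-120)·a + (-315)·b = -0.25
  (-200)·a + (-260)·b = -0.14
Eliminate b (×(-260) and ×(-315), subtract): -31800·a = 20.900 → a = ∂h/∂x = -0.0006572
Back-substitute: b = ∂h/∂y = +0.001044.
|∇h| = √(-0.0006572² + 0.001044²) = 0.001234

0.0012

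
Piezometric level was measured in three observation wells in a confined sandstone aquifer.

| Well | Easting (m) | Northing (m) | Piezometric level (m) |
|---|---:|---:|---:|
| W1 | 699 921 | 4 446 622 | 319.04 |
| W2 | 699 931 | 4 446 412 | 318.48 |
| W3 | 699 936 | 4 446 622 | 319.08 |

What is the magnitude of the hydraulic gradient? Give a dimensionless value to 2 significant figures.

With h = a·x + b·y + c and W1 as origin, the differences give:
  10·a + (-210)·b = -0.56
  15·a + 0·b = +0.04
Eliminate b (×0 and ×(-210), subtract): 3150·a = 8.400 → a = ∂h/∂x = +0.002667
Back-substitute: b = ∂h/∂y = +0.002794.
|∇h| = √(0.002667² + 0.002794²) = 0.003863

0.0039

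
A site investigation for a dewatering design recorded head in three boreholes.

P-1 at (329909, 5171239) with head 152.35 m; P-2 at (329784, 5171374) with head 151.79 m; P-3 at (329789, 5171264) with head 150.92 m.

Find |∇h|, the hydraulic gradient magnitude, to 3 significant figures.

Taking P-1 as reference: P-2−P-1 = (-125, 135, -0.56); P-3−P-1 = (-120, 25, -1.43).
Solve a·Δx + b·Δy = Δh: det = (-125)·25 − (-120)·135 = 13075.
∂h/∂x = [(-0.56)·25 − (-1.43)·135] / 13075 = +0.01369
∂h/∂y = [(-125)·(-1.43) − (-120)·(-0.56)] / 13075 = +0.008532
|∇h| = √(0.01369² + 0.008532²) = 0.01613

0.0161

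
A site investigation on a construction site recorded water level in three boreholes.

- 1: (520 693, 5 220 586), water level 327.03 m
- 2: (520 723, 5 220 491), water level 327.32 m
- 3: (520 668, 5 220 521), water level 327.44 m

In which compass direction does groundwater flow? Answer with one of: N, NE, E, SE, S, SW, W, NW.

Three-point gradient (reference 1): Δ to 2 = (30, -95, +0.29), Δ to 3 = (-25, -65, +0.41).
∂h/∂x = -0.004647, ∂h/∂y = -0.004520 (det = -4325).
Flow = −∇h = (+0.004647 east, +0.004520 north), which points northeast.

NE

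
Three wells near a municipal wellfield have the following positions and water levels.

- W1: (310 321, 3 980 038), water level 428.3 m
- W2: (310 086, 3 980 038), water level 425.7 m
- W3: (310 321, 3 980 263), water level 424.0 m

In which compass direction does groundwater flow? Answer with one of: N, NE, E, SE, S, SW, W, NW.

NW

∂h/∂x = (425.7 − 428.3) / (310086 − 310321) = +0.01106
∂h/∂y = (424.0 − 428.3) / (3980263 − 3980038) = -0.01911
Flow = −∇h = (-0.01106 east, +0.01911 north), which points northwest.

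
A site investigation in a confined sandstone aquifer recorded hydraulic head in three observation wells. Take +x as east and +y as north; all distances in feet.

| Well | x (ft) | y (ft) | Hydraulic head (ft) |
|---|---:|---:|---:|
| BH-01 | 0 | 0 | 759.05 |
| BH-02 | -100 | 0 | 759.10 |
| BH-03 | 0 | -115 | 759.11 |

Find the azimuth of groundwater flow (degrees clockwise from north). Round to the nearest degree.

∂h/∂x = (759.10 − 759.05) / (-100 − 0) = -0.0005000
∂h/∂y = (759.11 − 759.05) / (-115 − 0) = -0.0005217
Flow direction (−∇h) has components (+0.0005000 E, +0.0005217 N).
Azimuth = atan2(E, N) = atan2(+0.0005000, +0.0005217) = 43.8° ≈ 044°.

044°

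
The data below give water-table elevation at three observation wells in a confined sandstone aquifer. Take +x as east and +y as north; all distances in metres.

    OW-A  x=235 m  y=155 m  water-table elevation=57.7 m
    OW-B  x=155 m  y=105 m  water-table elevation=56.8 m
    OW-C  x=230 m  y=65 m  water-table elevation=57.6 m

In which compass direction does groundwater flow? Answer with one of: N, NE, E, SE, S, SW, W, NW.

W

Taking OW-A as reference: OW-B−OW-A = (-80, -50, -0.9); OW-C−OW-A = (-5, -90, -0.1).
Solve a·Δx + b·Δy = Δh: det = (-80)·(-90) − (-5)·(-50) = 6950.
∂h/∂x = [(-0.9)·(-90) − (-0.1)·(-50)] / 6950 = +0.01094
∂h/∂y = [(-80)·(-0.1) − (-5)·(-0.9)] / 6950 = +0.0005036
Flow = −∇h = (-0.01094 east, -0.0005036 north), which points west.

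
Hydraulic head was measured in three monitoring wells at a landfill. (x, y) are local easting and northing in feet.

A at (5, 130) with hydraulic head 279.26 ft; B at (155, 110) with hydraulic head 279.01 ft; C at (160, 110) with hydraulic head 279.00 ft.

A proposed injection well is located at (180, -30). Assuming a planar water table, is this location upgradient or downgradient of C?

upgradient

Differences from A: to B (Δx, Δy, Δh) = (150, -20, -0.25); to C = (155, -20, -0.26).
Determinant of the coordinate differences = 150·(-20) − 155·(-20) = 100.
∂h/∂x = [(-0.25)·(-20) − (-0.26)·(-20)] / 100 = -0.002000
∂h/∂y = [150·(-0.26) − 155·(-0.25)] / 100 = -0.002500
Head at (180, -30) = 279.26 + (-0.002000)·(175) + (-0.002500)·(-160) = 279.31 ft.
That is higher than the 279.00 ft at C, so the point is upgradient.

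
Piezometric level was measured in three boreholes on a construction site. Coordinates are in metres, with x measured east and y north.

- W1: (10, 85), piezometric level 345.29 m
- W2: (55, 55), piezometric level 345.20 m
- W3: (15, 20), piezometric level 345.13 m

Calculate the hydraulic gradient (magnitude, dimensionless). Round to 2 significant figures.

Taking W1 as reference: W2−W1 = (45, -30, -0.09); W3−W1 = (5, -65, -0.16).
Determinant of the coordinate differences = 45·(-65) − 5·(-30) = -2775.
∂h/∂x = [(-0.09)·(-65) − (-0.16)·(-30)] / -2775 = -0.0003784
∂h/∂y = [45·(-0.16) − 5·(-0.09)] / -2775 = +0.002432
|∇h| = √(-0.0003784² + 0.002432²) = 0.002461

0.0025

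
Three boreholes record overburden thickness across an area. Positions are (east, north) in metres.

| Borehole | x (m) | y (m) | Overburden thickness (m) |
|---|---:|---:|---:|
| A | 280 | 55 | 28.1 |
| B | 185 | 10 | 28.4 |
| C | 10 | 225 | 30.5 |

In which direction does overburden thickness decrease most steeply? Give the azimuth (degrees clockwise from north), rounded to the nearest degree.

133°

With d = a·x + b·y + c and A as origin, the differences give:
  (-95)·a + (-45)·b = +0.3
  (-270)·a + 170·b = +2.4
Eliminate b (×170 and ×(-45), subtract): -28300·a = 159.00 → a = ∂d/∂x = -0.005618
Back-substitute: b = ∂d/∂y = +0.005194.
Steepest decrease is along −∇f: components (+0.005618 E, -0.005194 N).
Azimuth = atan2(+0.005618, -0.005194) = 132.8° ≈ 133°.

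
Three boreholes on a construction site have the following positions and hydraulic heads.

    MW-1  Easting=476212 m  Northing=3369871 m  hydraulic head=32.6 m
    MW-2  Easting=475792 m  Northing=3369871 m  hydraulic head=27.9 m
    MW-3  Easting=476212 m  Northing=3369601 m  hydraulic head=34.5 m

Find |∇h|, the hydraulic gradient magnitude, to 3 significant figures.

0.0132

∂h/∂x = (27.9 − 32.6) / (475792 − 476212) = +0.01119
∂h/∂y = (34.5 − 32.6) / (3369601 − 3369871) = -0.007037
|∇h| = √(0.01119² + -0.007037²) = 0.01322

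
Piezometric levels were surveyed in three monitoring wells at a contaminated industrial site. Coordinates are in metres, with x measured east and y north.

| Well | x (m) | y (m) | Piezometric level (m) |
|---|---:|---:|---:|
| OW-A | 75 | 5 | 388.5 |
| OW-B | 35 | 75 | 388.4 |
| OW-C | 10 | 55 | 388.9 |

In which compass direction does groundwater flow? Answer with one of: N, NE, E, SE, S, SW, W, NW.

Taking OW-A as reference: OW-B−OW-A = (-40, 70, -0.1); OW-C−OW-A = (-65, 50, +0.4).
Solve a·Δx + b·Δy = Δh: det = (-40)·50 − (-65)·70 = 2550.
∂h/∂x = [(-0.1)·50 − (+0.4)·70] / 2550 = -0.01294
∂h/∂y = [(-40)·(+0.4) − (-65)·(-0.1)] / 2550 = -0.008824
Flow = −∇h = (+0.01294 east, +0.008824 north), which points northeast.

NE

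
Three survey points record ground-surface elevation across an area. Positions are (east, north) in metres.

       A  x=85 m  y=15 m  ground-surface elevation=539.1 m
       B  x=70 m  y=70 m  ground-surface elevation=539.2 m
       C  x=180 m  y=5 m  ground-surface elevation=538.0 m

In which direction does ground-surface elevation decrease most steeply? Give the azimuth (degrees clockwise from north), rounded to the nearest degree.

083°

Differences from A: to B (Δx, Δy, Δh) = (-15, 55, +0.1); to C = (95, -10, -1.1).
Determinant of the coordinate differences = (-15)·(-10) − 95·55 = -5075.
∂z/∂x = [(+0.1)·(-10) − (-1.1)·55] / -5075 = -0.01172
∂z/∂y = [(-15)·(-1.1) − 95·(+0.1)] / -5075 = -0.001379
Steepest decrease is along −∇f: components (+0.01172 E, +0.001379 N).
Azimuth = atan2(+0.01172, +0.001379) = 83.3° ≈ 083°.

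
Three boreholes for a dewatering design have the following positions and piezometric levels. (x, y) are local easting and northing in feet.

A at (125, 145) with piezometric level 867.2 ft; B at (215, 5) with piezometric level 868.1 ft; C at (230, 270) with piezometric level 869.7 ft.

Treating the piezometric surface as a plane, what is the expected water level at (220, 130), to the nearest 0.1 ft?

868.8 ft

Differences from A: to B (Δx, Δy, Δh) = (90, -140, +0.9); to C = (105, 125, +2.5).
Determinant of the coordinate differences = 90·125 − 105·(-140) = 25950.
∂h/∂x = [(+0.9)·125 − (+2.5)·(-140)] / 25950 = +0.01782
∂h/∂y = [90·(+2.5) − 105·(+0.9)] / 25950 = +0.005029
h(220, 130) = 867.2 + (+0.01782)·(95) + (+0.005029)·(-15) = 867.2 +1.693 -0.075 = 868.818 ft.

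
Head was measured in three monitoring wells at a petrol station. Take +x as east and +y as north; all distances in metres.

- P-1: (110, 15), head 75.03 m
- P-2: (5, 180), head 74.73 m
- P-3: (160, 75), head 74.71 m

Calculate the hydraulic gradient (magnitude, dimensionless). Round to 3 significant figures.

Taking P-1 as reference: P-2−P-1 = (-105, 165, -0.30); P-3−P-1 = (50, 60, -0.32).
Determinant of the coordinate differences = (-105)·60 − 50·165 = -14550.
∂h/∂x = [(-0.30)·60 − (-0.32)·165] / -14550 = -0.002392
∂h/∂y = [(-105)·(-0.32) − 50·(-0.30)] / -14550 = -0.003340
|∇h| = √(-0.002392² + -0.003340²) = 0.004108

0.00411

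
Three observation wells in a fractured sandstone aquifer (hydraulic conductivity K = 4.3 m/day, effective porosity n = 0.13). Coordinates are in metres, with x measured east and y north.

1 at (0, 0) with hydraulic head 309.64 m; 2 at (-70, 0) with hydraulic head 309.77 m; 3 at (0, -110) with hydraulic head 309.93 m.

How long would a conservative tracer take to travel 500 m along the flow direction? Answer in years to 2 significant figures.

13 years

∂h/∂x = (309.77 − 309.64) / (-70 − 0) = -0.001857
∂h/∂y = (309.93 − 309.64) / (-110 − 0) = -0.002636
|∇h| = √(-0.001857² + -0.002636²) = 0.003224
Seepage velocity v = K·i/n = 4.3 × 0.003224 / 0.13 = 0.1066 m/day.
t = 500 / 0.1066 = 4690 days = 12.8 years.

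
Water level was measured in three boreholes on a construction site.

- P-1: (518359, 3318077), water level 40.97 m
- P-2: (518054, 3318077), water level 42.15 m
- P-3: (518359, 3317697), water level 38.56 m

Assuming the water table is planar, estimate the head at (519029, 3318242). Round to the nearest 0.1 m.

39.4 m

∂h/∂x = (42.15 − 40.97) / (518054 − 518359) = -0.003869
∂h/∂y = (38.56 − 40.97) / (3317697 − 3318077) = +0.006342
h(519029, 3318242) = 40.97 + (-0.003869)·(670) + (+0.006342)·(165) = 40.97 -2.592 +1.046 = 39.424 m.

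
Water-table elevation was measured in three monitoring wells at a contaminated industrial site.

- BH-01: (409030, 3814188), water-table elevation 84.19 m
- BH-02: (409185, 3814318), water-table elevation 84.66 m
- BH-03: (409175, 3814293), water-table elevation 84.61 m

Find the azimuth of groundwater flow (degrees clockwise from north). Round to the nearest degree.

240°

Three-point gradient (reference BH-01): Δ to BH-02 = (155, 130, +0.47), Δ to BH-03 = (145, 105, +0.42).
∂h/∂x = +0.002039, ∂h/∂y = +0.001184 (det = -2575).
Flow direction (−∇h) has components (-0.002039 E, -0.001184 N).
Azimuth = atan2(E, N) = atan2(-0.002039, -0.001184) = 239.8° ≈ 240°.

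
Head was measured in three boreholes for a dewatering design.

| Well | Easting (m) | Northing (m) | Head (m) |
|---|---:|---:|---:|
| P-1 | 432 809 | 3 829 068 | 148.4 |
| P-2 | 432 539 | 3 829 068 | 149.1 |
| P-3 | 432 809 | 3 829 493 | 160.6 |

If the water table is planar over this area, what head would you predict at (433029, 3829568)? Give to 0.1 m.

162.2 m

∂h/∂x = (149.1 − 148.4) / (432539 − 432809) = -0.002593
∂h/∂y = (160.6 − 148.4) / (3829493 − 3829068) = +0.02871
h(433029, 3829568) = 148.4 + (-0.002593)·(220) + (+0.02871)·(500) = 148.4 -0.570 +14.353 = 162.183 m.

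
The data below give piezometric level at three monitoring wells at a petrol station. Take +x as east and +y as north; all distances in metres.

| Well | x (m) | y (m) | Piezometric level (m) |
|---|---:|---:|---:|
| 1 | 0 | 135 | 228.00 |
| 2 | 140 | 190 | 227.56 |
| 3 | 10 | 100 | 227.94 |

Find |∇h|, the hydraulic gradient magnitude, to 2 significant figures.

Taking 1 as reference: 2−1 = (140, 55, -0.44); 3−1 = (10, -35, -0.06).
Determinant of the coordinate differences = 140·(-35) − 10·55 = -5450.
∂h/∂x = [(-0.44)·(-35) − (-0.06)·55] / -5450 = -0.003431
∂h/∂y = [140·(-0.06) − 10·(-0.44)] / -5450 = +0.0007339
|∇h| = √(-0.003431² + 0.0007339²) = 0.003509

0.0035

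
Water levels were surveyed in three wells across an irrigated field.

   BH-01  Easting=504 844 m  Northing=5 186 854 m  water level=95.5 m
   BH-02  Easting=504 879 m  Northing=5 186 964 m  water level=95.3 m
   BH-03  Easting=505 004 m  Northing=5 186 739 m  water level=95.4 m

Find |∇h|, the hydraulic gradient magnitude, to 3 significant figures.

0.00205

Taking BH-01 as reference: BH-02−BH-01 = (35, 110, -0.2); BH-03−BH-01 = (160, -115, -0.1).
Determinant of the coordinate differences = 35·(-115) − 160·110 = -21625.
∂h/∂x = [(-0.2)·(-115) − (-0.1)·110] / -21625 = -0.001572
∂h/∂y = [35·(-0.1) − 160·(-0.2)] / -21625 = -0.001318
|∇h| = √(-0.001572² + -0.001318²) = 0.002051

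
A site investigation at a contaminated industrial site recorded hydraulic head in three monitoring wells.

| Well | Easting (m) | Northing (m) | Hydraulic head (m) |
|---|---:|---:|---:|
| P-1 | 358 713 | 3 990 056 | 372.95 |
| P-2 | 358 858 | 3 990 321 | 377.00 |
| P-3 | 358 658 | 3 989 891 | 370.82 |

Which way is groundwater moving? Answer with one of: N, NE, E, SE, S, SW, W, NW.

Differences from P-1: to P-2 (Δx, Δy, Δh) = (145, 265, +4.05); to P-3 = (-55, -165, -2.13).
Solve a·Δx + b·Δy = Δh: det = 145·(-165) − (-55)·265 = -9350.
∂h/∂x = [(+4.05)·(-165) − (-2.13)·265] / -9350 = +0.01110
∂h/∂y = [145·(-2.13) − (-55)·(+4.05)] / -9350 = +0.009209
Flow = −∇h = (-0.01110 east, -0.009209 north), which points southwest.

SW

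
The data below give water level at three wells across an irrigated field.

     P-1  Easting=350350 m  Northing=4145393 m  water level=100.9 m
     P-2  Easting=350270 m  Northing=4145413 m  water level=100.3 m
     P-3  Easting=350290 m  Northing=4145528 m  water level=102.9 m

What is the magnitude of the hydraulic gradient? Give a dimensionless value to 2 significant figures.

With h = a·x + b·y + c and P-1 as origin, the differences give:
  (-80)·a + 20·b = -0.6
  (-60)·a + 135·b = +2.0
Eliminate b (×135 and ×20, subtract): -9600·a = -121.00 → a = ∂h/∂x = +0.01260
Back-substitute: b = ∂h/∂y = +0.02042.
|∇h| = √(0.01260² + 0.02042²) = 0.02399

0.024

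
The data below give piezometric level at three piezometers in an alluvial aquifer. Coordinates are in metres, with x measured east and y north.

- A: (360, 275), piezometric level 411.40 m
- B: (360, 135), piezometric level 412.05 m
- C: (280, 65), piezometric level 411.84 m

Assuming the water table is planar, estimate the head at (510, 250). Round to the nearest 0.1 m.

412.5 m

Taking A as reference: B−A = (0, -140, +0.65); C−A = (-80, -210, +0.44).
Determinant of the coordinate differences = 0·(-210) − (-80)·(-140) = -11200.
∂h/∂x = [(+0.65)·(-210) − (+0.44)·(-140)] / -11200 = +0.006688
∂h/∂y = [0·(+0.44) − (-80)·(+0.65)] / -11200 = -0.004643
h(510, 250) = 411.40 + (+0.006688)·(150) + (-0.004643)·(-25) = 411.40 +1.003 +0.116 = 412.519 m.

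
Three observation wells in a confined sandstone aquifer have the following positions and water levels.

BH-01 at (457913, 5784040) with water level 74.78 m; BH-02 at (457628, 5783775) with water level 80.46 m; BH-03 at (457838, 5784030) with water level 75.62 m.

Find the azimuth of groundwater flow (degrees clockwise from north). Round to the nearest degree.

042°

With h = a·x + b·y + c and BH-01 as origin, the differences give:
  (-285)·a + (-265)·b = +5.68
  (-75)·a + (-10)·b = +0.84
Eliminate b (×(-10) and ×(-265), subtract): -17025·a = 165.800 → a = ∂h/∂x = -0.009739
Back-substitute: b = ∂h/∂y = -0.01096.
Flow direction (−∇h) has components (+0.009739 E, +0.01096 N).
Azimuth = atan2(E, N) = atan2(+0.009739, +0.01096) = 41.6° ≈ 042°.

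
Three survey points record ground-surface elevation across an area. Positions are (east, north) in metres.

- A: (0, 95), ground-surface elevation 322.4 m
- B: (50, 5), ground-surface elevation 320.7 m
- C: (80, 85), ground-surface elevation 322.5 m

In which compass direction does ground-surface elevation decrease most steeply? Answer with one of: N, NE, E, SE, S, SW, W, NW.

Differences from A: to B (Δx, Δy, Δh) = (50, -90, -1.7); to C = (80, -10, +0.1).
Solve a·Δx + b·Δy = Δz: det = 50·(-10) − 80·(-90) = 6700.
∂z/∂x = [(-1.7)·(-10) − (+0.1)·(-90)] / 6700 = +0.003881
∂z/∂y = [50·(+0.1) − 80·(-1.7)] / 6700 = +0.02104
Steepest decrease is along −∇f = (-0.003881 E, -0.02104 N) → south.

S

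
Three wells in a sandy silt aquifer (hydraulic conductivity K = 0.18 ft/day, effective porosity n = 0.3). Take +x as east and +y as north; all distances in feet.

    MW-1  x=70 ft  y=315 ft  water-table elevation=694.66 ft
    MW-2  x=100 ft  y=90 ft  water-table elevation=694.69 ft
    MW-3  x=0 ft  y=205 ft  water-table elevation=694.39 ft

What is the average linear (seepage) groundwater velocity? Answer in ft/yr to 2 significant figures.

With h = a·x + b·y + c and MW-1 as origin, the differences give:
  30·a + (-225)·b = +0.03
  (-70)·a + (-110)·b = -0.27
Eliminate b (×(-110) and ×(-225), subtract): -19050·a = -64.050 → a = ∂h/∂x = +0.003362
Back-substitute: b = ∂h/∂y = +0.0003150.
|∇h| = √(0.003362² + 0.0003150²) = 0.003377
Seepage velocity v = K·i/n = 0.18 × 0.003377 / 0.3 = 0.002026 ft/day = 0.74 ft/yr.

0.74 ft/yr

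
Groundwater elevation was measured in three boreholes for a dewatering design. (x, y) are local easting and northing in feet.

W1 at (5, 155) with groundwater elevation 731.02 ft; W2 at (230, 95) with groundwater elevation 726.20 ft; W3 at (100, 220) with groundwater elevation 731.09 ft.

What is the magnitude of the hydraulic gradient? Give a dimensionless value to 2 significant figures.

0.028

Differences from W1: to W2 (Δx, Δy, Δh) = (225, -60, -4.82); to W3 = (95, 65, +0.07).
Solve a·Δx + b·Δy = Δh: det = 225·65 − 95·(-60) = 20325.
∂h/∂x = [(-4.82)·65 − (+0.07)·(-60)] / 20325 = -0.01521
∂h/∂y = [225·(+0.07) − 95·(-4.82)] / 20325 = +0.02330
|∇h| = √(-0.01521² + 0.02330²) = 0.02783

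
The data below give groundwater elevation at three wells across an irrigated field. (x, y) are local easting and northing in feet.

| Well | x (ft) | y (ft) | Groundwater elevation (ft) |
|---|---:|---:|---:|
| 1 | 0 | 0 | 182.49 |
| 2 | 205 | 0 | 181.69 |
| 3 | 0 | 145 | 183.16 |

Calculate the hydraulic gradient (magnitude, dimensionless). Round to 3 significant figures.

∂h/∂x = (181.69 − 182.49) / (205 − 0) = -0.003902
∂h/∂y = (183.16 − 182.49) / (145 − 0) = +0.004621
|∇h| = √(-0.003902² + 0.004621²) = 0.006048

0.00605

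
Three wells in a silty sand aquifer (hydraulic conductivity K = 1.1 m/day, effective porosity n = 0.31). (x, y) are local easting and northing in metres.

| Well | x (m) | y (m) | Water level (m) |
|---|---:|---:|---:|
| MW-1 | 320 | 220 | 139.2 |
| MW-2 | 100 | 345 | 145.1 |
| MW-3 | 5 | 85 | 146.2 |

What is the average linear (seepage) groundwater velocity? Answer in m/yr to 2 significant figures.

Taking MW-1 as reference: MW-2−MW-1 = (-220, 125, +5.9); MW-3−MW-1 = (-315, -135, +7.0).
Solve a·Δx + b·Δy = Δh: det = (-220)·(-135) − (-315)·125 = 69075.
∂h/∂x = [(+5.9)·(-135) − (+7.0)·125] / 69075 = -0.02420
∂h/∂y = [(-220)·(+7.0) − (-315)·(+5.9)] / 69075 = +0.004611
|∇h| = √(-0.02420² + 0.004611²) = 0.02464
Seepage velocity v = K·i/n = 1.1 × 0.02464 / 0.31 = 0.08743 m/day = 31.93 m/yr.

32 m/yr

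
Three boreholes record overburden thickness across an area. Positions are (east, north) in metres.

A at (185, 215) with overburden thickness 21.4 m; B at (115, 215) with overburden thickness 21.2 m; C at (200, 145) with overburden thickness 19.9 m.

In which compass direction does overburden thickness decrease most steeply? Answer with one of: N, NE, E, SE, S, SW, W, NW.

Differences from A: to B (Δx, Δy, Δh) = (-70, 0, -0.2); to C = (15, -70, -1.5).
Determinant of the coordinate differences = (-70)·(-70) − 15·0 = 4900.
∂d/∂x = [(-0.2)·(-70) − (-1.5)·0] / 4900 = +0.002857
∂d/∂y = [(-70)·(-1.5) − 15·(-0.2)] / 4900 = +0.02204
Steepest decrease is along −∇f = (-0.002857 E, -0.02204 N) → south.

S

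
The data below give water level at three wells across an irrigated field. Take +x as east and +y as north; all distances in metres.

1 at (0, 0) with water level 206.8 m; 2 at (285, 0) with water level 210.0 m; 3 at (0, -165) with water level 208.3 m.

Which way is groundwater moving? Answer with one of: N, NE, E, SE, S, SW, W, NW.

NW

∂h/∂x = (210.0 − 206.8) / (285 − 0) = +0.01123
∂h/∂y = (208.3 − 206.8) / (-165 − 0) = -0.009091
Flow = −∇h = (-0.01123 east, +0.009091 north), which points northwest.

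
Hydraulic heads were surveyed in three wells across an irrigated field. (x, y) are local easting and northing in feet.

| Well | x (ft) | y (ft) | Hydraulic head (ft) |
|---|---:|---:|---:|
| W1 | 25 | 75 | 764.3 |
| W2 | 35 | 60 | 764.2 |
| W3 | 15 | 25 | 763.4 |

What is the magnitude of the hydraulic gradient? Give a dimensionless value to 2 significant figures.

0.020

Three-point gradient (reference W1): Δ to W2 = (10, -15, -0.1), Δ to W3 = (-10, -50, -0.9).
∂h/∂x = +0.01308, ∂h/∂y = +0.01538 (det = -650).
|∇h| = √(0.01308² + 0.01538²) = 0.02019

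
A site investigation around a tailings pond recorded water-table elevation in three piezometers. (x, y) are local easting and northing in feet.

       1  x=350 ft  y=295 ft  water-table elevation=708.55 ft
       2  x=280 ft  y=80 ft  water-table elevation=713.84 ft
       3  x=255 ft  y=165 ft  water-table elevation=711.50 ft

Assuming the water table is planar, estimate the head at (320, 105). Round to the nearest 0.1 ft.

Three-point gradient (reference 1): Δ to 2 = (-70, -215, +5.29), Δ to 3 = (-95, -130, +2.95).
∂h/∂x = +0.004720, ∂h/∂y = -0.02614 (det = -11325).
h(320, 105) = 708.55 + (+0.004720)·(-30) + (-0.02614)·(-190) = 708.55 -0.142 +4.967 = 713.375 ft.

713.4 ft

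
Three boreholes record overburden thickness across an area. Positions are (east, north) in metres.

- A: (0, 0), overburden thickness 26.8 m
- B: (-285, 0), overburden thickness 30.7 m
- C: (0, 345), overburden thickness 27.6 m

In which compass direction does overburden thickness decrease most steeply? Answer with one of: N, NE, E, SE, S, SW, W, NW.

E

∂d/∂x = (30.7 − 26.8) / (-285 − 0) = -0.01368
∂d/∂y = (27.6 − 26.8) / (345 − 0) = +0.002319
Steepest decrease is along −∇f = (+0.01368 E, -0.002319 N) → east.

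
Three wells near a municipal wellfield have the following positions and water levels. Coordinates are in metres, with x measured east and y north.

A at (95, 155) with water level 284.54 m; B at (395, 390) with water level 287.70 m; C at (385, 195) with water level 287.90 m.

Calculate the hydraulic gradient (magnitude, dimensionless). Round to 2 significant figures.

Differences from A: to B (Δx, Δy, Δh) = (300, 235, +3.16); to C = (290, 40, +3.36).
Determinant of the coordinate differences = 300·40 − 290·235 = -56150.
∂h/∂x = [(+3.16)·40 − (+3.36)·235] / -56150 = +0.01181
∂h/∂y = [300·(+3.36) − 290·(+3.16)] / -56150 = -0.001631
|∇h| = √(0.01181² + -0.001631²) = 0.01192

0.012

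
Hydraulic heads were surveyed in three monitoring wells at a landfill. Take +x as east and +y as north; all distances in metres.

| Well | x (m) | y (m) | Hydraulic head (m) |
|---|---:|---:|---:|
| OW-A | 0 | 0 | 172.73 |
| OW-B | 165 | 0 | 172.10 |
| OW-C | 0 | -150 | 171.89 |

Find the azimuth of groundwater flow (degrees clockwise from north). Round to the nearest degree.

146°

∂h/∂x = (172.10 − 172.73) / (165 − 0) = -0.003818
∂h/∂y = (171.89 − 172.73) / (-150 − 0) = +0.005600
Flow direction (−∇h) has components (+0.003818 E, -0.005600 N).
Azimuth = atan2(E, N) = atan2(+0.003818, -0.005600) = 145.7° ≈ 146°.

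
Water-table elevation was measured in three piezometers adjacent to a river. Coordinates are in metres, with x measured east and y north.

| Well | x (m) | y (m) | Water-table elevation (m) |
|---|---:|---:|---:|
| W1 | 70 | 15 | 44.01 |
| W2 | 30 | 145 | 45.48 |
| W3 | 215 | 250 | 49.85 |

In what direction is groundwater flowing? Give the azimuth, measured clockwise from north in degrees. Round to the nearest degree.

With h = a·x + b·y + c and W1 as origin, the differences give:
  (-40)·a + 130·b = +1.47
  145·a + 235·b = +5.84
Eliminate b (×235 and ×130, subtract): -28250·a = -413.750 → a = ∂h/∂x = +0.01465
Back-substitute: b = ∂h/∂y = +0.01581.
Flow direction (−∇h) has components (-0.01465 E, -0.01581 N).
Azimuth = atan2(E, N) = atan2(-0.01465, -0.01581) = 222.8° ≈ 223°.

223°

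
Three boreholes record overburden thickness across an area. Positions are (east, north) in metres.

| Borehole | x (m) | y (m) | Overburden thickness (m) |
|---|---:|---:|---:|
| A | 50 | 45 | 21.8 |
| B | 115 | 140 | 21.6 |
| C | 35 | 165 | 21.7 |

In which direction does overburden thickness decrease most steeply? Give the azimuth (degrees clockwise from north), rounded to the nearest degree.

057°

With d = a·x + b·y + c and A as origin, the differences give:
  65·a + 95·b = -0.2
  (-15)·a + 120·b = -0.1
Eliminate b (×120 and ×95, subtract): 9225·a = -14.50 → a = ∂d/∂x = -0.001572
Back-substitute: b = ∂d/∂y = -0.001030.
Steepest decrease is along −∇f: components (+0.001572 E, +0.001030 N).
Azimuth = atan2(+0.001572, +0.001030) = 56.8° ≈ 057°.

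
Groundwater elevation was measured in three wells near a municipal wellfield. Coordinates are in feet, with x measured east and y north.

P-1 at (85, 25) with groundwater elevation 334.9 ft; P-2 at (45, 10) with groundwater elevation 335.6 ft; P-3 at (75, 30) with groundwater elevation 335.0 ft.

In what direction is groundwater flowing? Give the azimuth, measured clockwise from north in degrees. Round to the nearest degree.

059°

With h = a·x + b·y + c and P-1 as origin, the differences give:
  (-40)·a + (-15)·b = +0.7
  (-10)·a + 5·b = +0.1
Eliminate b (×5 and ×(-15), subtract): -350·a = 5.00 → a = ∂h/∂x = -0.01429
Back-substitute: b = ∂h/∂y = -0.008571.
Flow direction (−∇h) has components (+0.01429 E, +0.008571 N).
Azimuth = atan2(E, N) = atan2(+0.01429, +0.008571) = 59.0° ≈ 059°.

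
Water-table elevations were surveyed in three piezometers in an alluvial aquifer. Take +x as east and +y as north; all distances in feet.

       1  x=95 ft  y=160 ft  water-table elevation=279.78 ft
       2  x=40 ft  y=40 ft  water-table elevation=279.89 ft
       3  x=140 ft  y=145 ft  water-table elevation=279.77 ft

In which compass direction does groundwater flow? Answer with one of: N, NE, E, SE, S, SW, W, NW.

Taking 1 as reference: 2−1 = (-55, -120, +0.11); 3−1 = (45, -15, -0.01).
Solve a·Δx + b·Δy = Δh: det = (-55)·(-15) − 45·(-120) = 6225.
∂h/∂x = [(+0.11)·(-15) − (-0.01)·(-120)] / 6225 = -0.0004578
∂h/∂y = [(-55)·(-0.01) − 45·(+0.11)] / 6225 = -0.0007068
Flow = −∇h = (+0.0004578 east, +0.0007068 north), which points northeast.

NE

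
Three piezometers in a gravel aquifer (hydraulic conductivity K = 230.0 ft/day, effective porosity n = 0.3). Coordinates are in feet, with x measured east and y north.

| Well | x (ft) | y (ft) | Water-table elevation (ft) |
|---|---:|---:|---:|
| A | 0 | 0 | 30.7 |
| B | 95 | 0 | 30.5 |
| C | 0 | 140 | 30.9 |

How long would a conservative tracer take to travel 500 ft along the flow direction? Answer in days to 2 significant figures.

∂h/∂x = (30.5 − 30.7) / (95 − 0) = -0.002105
∂h/∂y = (30.9 − 30.7) / (140 − 0) = +0.001429
|∇h| = √(-0.002105² + 0.001429²) = 0.002544
Seepage velocity v = K·i/n = 230.0 × 0.002544 / 0.3 = 1.95 ft/day.
t = 500 / 1.95 = 256.4 days.

260 days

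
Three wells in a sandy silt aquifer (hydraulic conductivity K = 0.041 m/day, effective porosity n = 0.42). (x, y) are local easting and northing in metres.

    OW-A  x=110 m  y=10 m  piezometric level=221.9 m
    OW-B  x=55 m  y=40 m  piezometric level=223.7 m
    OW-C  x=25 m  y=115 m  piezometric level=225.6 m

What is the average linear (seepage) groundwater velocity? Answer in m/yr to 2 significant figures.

1.0 m/yr

Three-point gradient (reference OW-A): Δ to OW-B = (-55, 30, +1.8), Δ to OW-C = (-85, 105, +3.7).
∂h/∂x = -0.02419, ∂h/∂y = +0.01566 (det = -3225).
|∇h| = √(-0.02419² + 0.01566²) = 0.02882
Seepage velocity v = K·i/n = 0.041 × 0.02882 / 0.42 = 0.002813 m/day = 1.027 m/yr.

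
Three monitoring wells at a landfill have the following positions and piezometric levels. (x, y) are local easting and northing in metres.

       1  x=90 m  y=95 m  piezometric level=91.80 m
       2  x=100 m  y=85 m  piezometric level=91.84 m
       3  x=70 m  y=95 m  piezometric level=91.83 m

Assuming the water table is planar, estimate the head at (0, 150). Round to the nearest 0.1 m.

91.6 m

Taking 1 as reference: 2−1 = (10, -10, +0.04); 3−1 = (-20, 0, +0.03).
Solve a·Δx + b·Δy = Δh: det = 10·0 − (-20)·(-10) = -200.
∂h/∂x = [(+0.04)·0 − (+0.03)·(-10)] / -200 = -0.001500
∂h/∂y = [10·(+0.03) − (-20)·(+0.04)] / -200 = -0.005500
h(0, 150) = 91.80 + (-0.001500)·(-90) + (-0.005500)·(55) = 91.80 +0.135 -0.303 = 91.632 m.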